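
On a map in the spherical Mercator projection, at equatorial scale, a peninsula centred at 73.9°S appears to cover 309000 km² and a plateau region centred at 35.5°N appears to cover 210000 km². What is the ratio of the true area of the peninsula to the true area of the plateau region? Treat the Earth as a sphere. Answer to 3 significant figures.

0.171

Since Mercator area scale is 1/cos²φ, the true area equals the apparent area multiplied by cos²φ.
True area of peninsula: 309000 × cos²(73.9°) = 309000 × 0.07690 = 23760 km².
True area of plateau region: 210000 × cos²(35.5°) = 210000 × 0.6628 = 139200 km².
Ratio = 23760 / 139200 ≈ 0.171.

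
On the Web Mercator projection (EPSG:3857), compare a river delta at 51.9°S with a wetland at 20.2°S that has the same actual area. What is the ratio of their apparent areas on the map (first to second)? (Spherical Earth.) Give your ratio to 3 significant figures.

On Mercator, area is exaggerated by sec²φ = 1/cos²φ.
At 51.9°: sec²(51.9°) = 1/0.6170² = 2.627.
At 20.2°: sec²(20.2°) = 1/0.9385² = 1.135.
Ratio = 2.627/1.135 = cos²(20.2°)/cos²(51.9°) ≈ 2.31.

2.31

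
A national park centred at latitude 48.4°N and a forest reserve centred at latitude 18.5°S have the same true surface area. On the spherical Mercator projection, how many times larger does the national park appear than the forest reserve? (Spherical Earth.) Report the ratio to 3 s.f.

2.04

Mercator is conformal with k = sec φ, so areal scale = k² = sec²φ.
At 48.4°: sec²(48.4°) = 1/0.6639² = 2.269.
At 18.5°: sec²(18.5°) = 1/0.9483² = 1.112.
Ratio = 2.269/1.112 = cos²(18.5°)/cos²(48.4°) ≈ 2.04.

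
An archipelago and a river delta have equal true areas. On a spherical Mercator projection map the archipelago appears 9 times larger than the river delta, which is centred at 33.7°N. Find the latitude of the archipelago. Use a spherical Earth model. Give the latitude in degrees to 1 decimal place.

Mercator areal scale is sec²φ, so apparent-area ratio = sec²φ₁ / sec²φ₂ = cos²φ₂ / cos²φ₁.
cos²φ₂ / cos²φ₁ = 9  ⇒  cos φ₁ = cos 33.7° / √9 = 0.8320/3.000 = 0.2773.
φ₁ = arccos(0.2773) ≈ 73.9°.

73.9°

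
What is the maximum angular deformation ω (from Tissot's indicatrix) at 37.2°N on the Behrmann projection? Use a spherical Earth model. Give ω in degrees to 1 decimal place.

9.6°

Behrmann is a cylindrical equal-area projection with standard parallels at ±30°. For cylindrical equal-area with standard parallel φ₀, h = cos φ / cos φ₀ and k = cos φ₀ / cos φ, so h·k = 1.
At 37.2°: h = 0.9198, k = 1.087; principal scales a = 1.087, b = 0.9198.
sin(ω/2) = (a − b)/(a + b) = 0.1675/2.007 = 0.08345, so ω = 2 arcsin(0.08345) ≈ 9.6°.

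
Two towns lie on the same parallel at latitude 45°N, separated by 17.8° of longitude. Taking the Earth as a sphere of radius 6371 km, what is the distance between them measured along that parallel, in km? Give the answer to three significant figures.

1400 km

Arc length along a parallel = R cos φ · Δλ (with Δλ in radians).
= 6371 × cos 45° × (17.8° × π/180) = 6371 × 0.7071 × 0.3107 ≈ 1400 km.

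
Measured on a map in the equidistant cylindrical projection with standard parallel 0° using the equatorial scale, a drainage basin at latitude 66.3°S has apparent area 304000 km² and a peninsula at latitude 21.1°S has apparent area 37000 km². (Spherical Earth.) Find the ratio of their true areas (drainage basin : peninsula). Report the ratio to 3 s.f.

3.54

On the plate carrée, areal scale = h·k = 1 × sec φ, so true area = apparent × cos φ.
True area of drainage basin: 304000 × cos(66.3°) = 304000 × 0.4019 = 122200 km².
True area of peninsula: 37000 × cos(21.1°) = 37000 × 0.9330 = 34520 km².
Ratio = 122200 / 34520 ≈ 3.54.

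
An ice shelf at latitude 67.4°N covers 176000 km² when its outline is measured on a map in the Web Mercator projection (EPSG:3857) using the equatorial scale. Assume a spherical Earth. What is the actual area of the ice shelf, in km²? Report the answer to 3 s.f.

26000 km²

Mercator is conformal, so the point scale is isotropic: h = k = sec φ = 1/cos φ.
Areal scale = k² = sec²φ = 1/cos²(67.4°) = 1/0.3843² = 6.771.
True area = apparent / (areal scale) = 176000 / 6.771 ≈ 26000 km².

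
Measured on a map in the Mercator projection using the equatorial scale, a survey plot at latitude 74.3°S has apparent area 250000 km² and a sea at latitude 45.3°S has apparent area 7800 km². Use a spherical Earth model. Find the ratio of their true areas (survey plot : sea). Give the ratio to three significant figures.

On Mercator the areal scale is sec²φ, so true area = apparent × cos²φ.
True area of survey plot: 250000 × cos²(74.3°) = 250000 × 0.07322 = 18310 km².
True area of sea: 7800 × cos²(45.3°) = 7800 × 0.4948 = 3859 km².
Ratio = 18310 / 3859 ≈ 4.74.

4.74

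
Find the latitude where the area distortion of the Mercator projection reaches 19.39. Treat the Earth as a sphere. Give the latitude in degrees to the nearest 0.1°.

Mercator areal scale is sec²φ.
sec²φ = 19.39  ⇒  cos²φ = 0.05157  ⇒  cos φ = 0.2271.
φ = arccos(0.2271) ≈ 76.9°.

76.9°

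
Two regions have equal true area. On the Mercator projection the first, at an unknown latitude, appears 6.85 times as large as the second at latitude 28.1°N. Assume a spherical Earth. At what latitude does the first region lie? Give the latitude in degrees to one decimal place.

For equal true areas on Mercator, apparent areas scale as sec²φ, so the ratio is cos²φ₂ / cos²φ₁.
cos²φ₂ / cos²φ₁ = 6.85  ⇒  cos φ₁ = cos 28.1° / √6.85 = 0.8821/2.617 = 0.3370.
φ₁ = arccos(0.3370) ≈ 70.3°.

70.3°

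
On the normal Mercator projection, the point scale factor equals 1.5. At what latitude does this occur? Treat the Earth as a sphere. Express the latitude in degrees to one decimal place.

48.2°

Mercator scale is k = sec φ = 1/cos φ.
1/cos φ = 1.5  ⇒  cos φ = 0.6667  ⇒  φ = arccos(0.6667) ≈ 48.2°.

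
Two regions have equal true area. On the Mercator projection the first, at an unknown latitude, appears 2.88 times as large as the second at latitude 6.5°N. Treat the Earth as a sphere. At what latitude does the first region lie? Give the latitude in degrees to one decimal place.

54.2°

Mercator areal scale is sec²φ, so apparent-area ratio = sec²φ₁ / sec²φ₂ = cos²φ₂ / cos²φ₁.
cos²φ₂ / cos²φ₁ = 2.88  ⇒  cos φ₁ = cos 6.5° / √2.88 = 0.9936/1.697 = 0.5855.
φ₁ = arccos(0.5855) ≈ 54.2°.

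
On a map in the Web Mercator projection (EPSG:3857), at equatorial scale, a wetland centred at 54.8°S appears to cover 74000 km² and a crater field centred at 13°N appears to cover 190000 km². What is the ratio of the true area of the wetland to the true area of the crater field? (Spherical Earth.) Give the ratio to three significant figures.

On Mercator the areal scale is sec²φ, so true area = apparent × cos²φ.
True area of wetland: 74000 × cos²(54.8°) = 74000 × 0.3323 = 24590 km².
True area of crater field: 190000 × cos²(13°) = 190000 × 0.9494 = 180400 km².
Ratio = 24590 / 180400 ≈ 0.136.

0.136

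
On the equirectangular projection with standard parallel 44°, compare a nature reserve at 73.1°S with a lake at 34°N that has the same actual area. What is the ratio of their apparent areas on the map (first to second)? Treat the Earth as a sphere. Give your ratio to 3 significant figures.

In the equirectangular projection with standard parallel φ₀ = 44° (x = Rλ cos φ₀, y = Rφ), meridians are true-scale (h = 1) and the parallel scale is k = cos φ₀ / cos φ.
Areal scale at 73.1°: h·k = 1.000 × 2.474 = 2.474.
Areal scale at 34°: h·k = 1.000 × 0.8677 = 0.8677.
Ratio = 2.474/0.8677 ≈ 2.85.

2.85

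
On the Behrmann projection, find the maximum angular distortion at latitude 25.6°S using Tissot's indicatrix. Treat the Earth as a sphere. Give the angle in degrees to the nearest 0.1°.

4.6°

The Behrmann projection is cylindrical equal-area with φ₀ = 30°. A cylindrical equal-area projection with standard parallel φ₀ has meridian scale h = cos φ / cos φ₀ and parallel scale k = cos φ₀ / cos φ (so areas are preserved, h·k = 1).
At 25.6°: h = 1.041, k = 0.9603; principal scales a = 1.041, b = 0.9603.
sin(ω/2) = (a − b)/(a + b) = 0.08105/2.002 = 0.04049, so ω = 2 arcsin(0.04049) ≈ 4.6°.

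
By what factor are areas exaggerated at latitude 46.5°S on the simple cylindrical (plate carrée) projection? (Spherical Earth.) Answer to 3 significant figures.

1.45

Plate carrée maps x = Rλ, y = Rφ. The meridian scale is h = 1 and the parallel scale is k = 1/cos φ = sec φ.
Areal scale = h·k = 1 × sec φ; at 46.5°, h = 1.000, k = 1.453, so h·k = 1.453.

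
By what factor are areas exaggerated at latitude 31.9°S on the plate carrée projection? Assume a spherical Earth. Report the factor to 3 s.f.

1.18

In the plate carrée (x = Rλ, y = Rφ), meridians are true-scale (h = 1) and parallels are stretched by k = sec φ.
Areal scale = h·k = 1 × sec φ; at 31.9°, h = 1.000, k = 1.178, so h·k = 1.178.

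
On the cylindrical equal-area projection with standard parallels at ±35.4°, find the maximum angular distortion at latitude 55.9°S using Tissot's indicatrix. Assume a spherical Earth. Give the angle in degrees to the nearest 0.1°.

41.9°

A cylindrical equal-area projection with standard parallel φ₀ has meridian scale h = cos φ / cos φ₀ and parallel scale k = cos φ₀ / cos φ (so areas are preserved, h·k = 1).
At 55.9°: h = 0.6878, k = 1.454; principal scales a = 1.454, b = 0.6878.
sin(ω/2) = (a − b)/(a + b) = 0.7661/2.142 = 0.3577, so ω = 2 arcsin(0.3577) ≈ 41.9°.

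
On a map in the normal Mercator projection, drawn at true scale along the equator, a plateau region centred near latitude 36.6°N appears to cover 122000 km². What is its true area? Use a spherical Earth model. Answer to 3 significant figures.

The Mercator projection is conformal; its linear scale factor is the same in every direction and equals sec φ = 1/cos φ.
Areal scale = k² = sec²φ = 1/cos²(36.6°) = 1/0.8028² = 1.552.
True area = apparent / (areal scale) = 122000 / 1.552 ≈ 78600 km².

78600 km²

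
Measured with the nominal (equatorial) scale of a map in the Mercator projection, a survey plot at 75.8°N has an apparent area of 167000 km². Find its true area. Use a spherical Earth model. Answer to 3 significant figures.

10000 km²

For Mercator, h = k = sec φ (a conformal cylindrical projection has a single point scale, 1/cos φ).
Areal scale = k² = sec²φ = 1/cos²(75.8°) = 1/0.2453² = 16.62.
True area = apparent / (areal scale) = 167000 / 16.62 ≈ 10000 km².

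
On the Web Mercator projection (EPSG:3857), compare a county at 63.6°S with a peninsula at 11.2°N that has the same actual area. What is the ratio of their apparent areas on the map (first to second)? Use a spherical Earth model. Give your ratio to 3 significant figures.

Mercator areal scale is sec²φ.
At 63.6°: sec²(63.6°) = 1/0.4446² = 5.058.
At 11.2°: sec²(11.2°) = 1/0.9810² = 1.039.
Ratio = 5.058/1.039 = cos²(11.2°)/cos²(63.6°) ≈ 4.87.

4.87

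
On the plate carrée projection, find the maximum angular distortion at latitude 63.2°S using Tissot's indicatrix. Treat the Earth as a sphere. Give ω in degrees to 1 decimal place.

44.5°

Plate carrée maps x = Rλ, y = Rφ. The meridian scale is h = 1 and the parallel scale is k = 1/cos φ = sec φ.
At 63.2°: h = 1.000, k = 2.218; principal scales a = 2.218, b = 1.000.
sin(ω/2) = (a − b)/(a + b) = 1.218/3.218 = 0.3785, so ω = 2 arcsin(0.3785) ≈ 44.5°.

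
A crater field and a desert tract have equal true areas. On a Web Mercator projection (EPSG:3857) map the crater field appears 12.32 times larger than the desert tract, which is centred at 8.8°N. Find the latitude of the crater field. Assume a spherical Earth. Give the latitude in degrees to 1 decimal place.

73.6°

For equal true areas on Mercator, apparent areas scale as sec²φ, so the ratio is cos²φ₂ / cos²φ₁.
cos²φ₂ / cos²φ₁ = 12.32  ⇒  cos φ₁ = cos 8.8° / √12.32 = 0.9882/3.510 = 0.2815.
φ₁ = arccos(0.2815) ≈ 73.6°.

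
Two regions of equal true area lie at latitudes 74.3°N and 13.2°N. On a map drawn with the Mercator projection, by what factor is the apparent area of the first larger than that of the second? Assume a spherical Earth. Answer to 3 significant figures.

Mercator areal scale is sec²φ.
At 74.3°: sec²(74.3°) = 1/0.2706² = 13.66.
At 13.2°: sec²(13.2°) = 1/0.9736² = 1.055.
Ratio = 13.66/1.055 = cos²(13.2°)/cos²(74.3°) ≈ 12.9.

12.9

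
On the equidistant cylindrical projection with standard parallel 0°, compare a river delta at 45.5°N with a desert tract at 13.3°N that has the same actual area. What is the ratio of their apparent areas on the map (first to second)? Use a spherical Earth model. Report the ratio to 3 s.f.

In the plate carrée (x = Rλ, y = Rφ), meridians are true-scale (h = 1) and parallels are stretched by k = sec φ.
Areal scale at 45.5°: h·k = 1.000 × 1.427 = 1.427.
Areal scale at 13.3°: h·k = 1.000 × 1.028 = 1.028.
Ratio = 1.427/1.028 ≈ 1.39.

1.39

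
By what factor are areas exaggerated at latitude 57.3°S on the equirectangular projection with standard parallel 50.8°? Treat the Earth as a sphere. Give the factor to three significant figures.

1.17

The equidistant cylindrical projection with φ₀ = 50.8° has h = 1 (meridians true) and k = cos φ₀ / cos φ along parallels.
Areal scale = h·k = 1 × cos φ₀ / cos φ; at 57.3°, h = 1.000, k = 1.170, so h·k = 1.170.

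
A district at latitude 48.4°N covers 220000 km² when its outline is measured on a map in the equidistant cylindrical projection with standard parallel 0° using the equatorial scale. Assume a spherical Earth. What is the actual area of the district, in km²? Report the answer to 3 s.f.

Plate carrée maps x = Rλ, y = Rφ. The meridian scale is h = 1 and the parallel scale is k = 1/cos φ = sec φ.
Areal scale = h·k = 1 × sec φ; at 48.4°, h = 1.000, k = 1.506, so h·k = 1.506.
True area = apparent / (areal scale) = 220000 / 1.506 ≈ 146000 km².

146000 km²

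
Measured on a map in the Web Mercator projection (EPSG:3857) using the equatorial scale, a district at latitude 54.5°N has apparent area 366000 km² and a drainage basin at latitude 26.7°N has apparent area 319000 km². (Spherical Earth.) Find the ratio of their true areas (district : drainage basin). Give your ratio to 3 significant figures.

0.485

Mercator's areal exaggeration is sec²φ; hence true area = (apparent area) · cos²φ.
True area of district: 366000 × cos²(54.5°) = 366000 × 0.3372 = 123400 km².
True area of drainage basin: 319000 × cos²(26.7°) = 319000 × 0.7981 = 254600 km².
Ratio = 123400 / 254600 ≈ 0.485.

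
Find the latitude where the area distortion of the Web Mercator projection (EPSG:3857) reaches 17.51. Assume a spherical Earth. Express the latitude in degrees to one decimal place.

76.2°

Mercator areal scale is sec²φ.
sec²φ = 17.51  ⇒  cos²φ = 0.05711  ⇒  cos φ = 0.2390.
φ = arccos(0.2390) ≈ 76.2°.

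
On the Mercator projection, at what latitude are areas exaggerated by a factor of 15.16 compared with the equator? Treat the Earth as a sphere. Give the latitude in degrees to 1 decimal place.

75.1°

Mercator areal scale is sec²φ.
sec²φ = 15.16  ⇒  cos²φ = 0.06596  ⇒  cos φ = 0.2568.
φ = arccos(0.2568) ≈ 75.1°.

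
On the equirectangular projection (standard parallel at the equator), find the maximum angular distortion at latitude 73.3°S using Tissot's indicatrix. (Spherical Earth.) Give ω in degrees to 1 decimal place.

Plate carrée maps x = Rλ, y = Rφ. The meridian scale is h = 1 and the parallel scale is k = 1/cos φ = sec φ.
At 73.3°: h = 1.000, k = 3.480; principal scales a = 3.480, b = 1.000.
sin(ω/2) = (a − b)/(a + b) = 2.480/4.480 = 0.5536, so ω = 2 arcsin(0.5536) ≈ 67.2°.

67.2°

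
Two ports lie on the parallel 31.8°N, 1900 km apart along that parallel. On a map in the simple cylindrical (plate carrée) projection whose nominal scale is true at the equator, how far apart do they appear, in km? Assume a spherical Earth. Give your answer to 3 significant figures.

2240 km

In the plate carrée (x = Rλ, y = Rφ), meridians are true-scale (h = 1) and parallels are stretched by k = sec φ.
Along the parallel, k = sec 31.8° = 1/0.8499 = 1.177.
Map distance = 1900 × 1.177 ≈ 2240 km.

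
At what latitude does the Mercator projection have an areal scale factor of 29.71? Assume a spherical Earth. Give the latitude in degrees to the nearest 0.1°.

79.4°

Mercator areal scale is sec²φ.
sec²φ = 29.71  ⇒  cos²φ = 0.03366  ⇒  cos φ = 0.1835.
φ = arccos(0.1835) ≈ 79.4°.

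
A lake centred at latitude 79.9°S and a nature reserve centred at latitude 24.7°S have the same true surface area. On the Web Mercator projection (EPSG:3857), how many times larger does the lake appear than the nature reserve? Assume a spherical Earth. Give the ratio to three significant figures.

On Mercator, area is exaggerated by sec²φ = 1/cos²φ.
At 79.9°: sec²(79.9°) = 1/0.1754² = 32.52.
At 24.7°: sec²(24.7°) = 1/0.9085² = 1.212.
Ratio = 32.52/1.212 = cos²(24.7°)/cos²(79.9°) ≈ 26.8.

26.8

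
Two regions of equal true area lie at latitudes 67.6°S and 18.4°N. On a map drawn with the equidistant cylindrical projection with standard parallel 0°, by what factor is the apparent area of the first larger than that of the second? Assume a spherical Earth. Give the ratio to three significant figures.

2.49

In the plate carrée (x = Rλ, y = Rφ), meridians are true-scale (h = 1) and parallels are stretched by k = sec φ.
Areal scale at 67.6°: h·k = 1.000 × 2.624 = 2.624.
Areal scale at 18.4°: h·k = 1.000 × 1.054 = 1.054.
Ratio = 2.624/1.054 ≈ 2.49.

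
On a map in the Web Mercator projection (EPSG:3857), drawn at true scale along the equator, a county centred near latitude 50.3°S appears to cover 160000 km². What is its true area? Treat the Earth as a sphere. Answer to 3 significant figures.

The Mercator projection is conformal; its linear scale factor is the same in every direction and equals sec φ = 1/cos φ.
Areal scale = k² = sec²φ = 1/cos²(50.3°) = 1/0.6388² = 2.451.
True area = apparent / (areal scale) = 160000 / 2.451 ≈ 65300 km².

65300 km²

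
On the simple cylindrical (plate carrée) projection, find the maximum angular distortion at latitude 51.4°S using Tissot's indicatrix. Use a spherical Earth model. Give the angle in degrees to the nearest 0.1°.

In the plate carrée (x = Rλ, y = Rφ), meridians are true-scale (h = 1) and parallels are stretched by k = sec φ.
At 51.4°: h = 1.000, k = 1.603; principal scales a = 1.603, b = 1.000.
sin(ω/2) = (a − b)/(a + b) = 0.6029/2.603 = 0.2316, so ω = 2 arcsin(0.2316) ≈ 26.8°.

26.8°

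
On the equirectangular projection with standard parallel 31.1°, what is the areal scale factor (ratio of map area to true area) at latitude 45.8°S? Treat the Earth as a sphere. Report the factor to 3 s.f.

In the equirectangular projection with standard parallel φ₀ = 31.1° (x = Rλ cos φ₀, y = Rφ), meridians are true-scale (h = 1) and the parallel scale is k = cos φ₀ / cos φ.
Areal scale = h·k = 1 × cos φ₀ / cos φ; at 45.8°, h = 1.000, k = 1.228, so h·k = 1.228.

1.23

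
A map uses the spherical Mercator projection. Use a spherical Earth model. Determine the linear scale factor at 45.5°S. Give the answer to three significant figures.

1.43

The Mercator projection is conformal; its linear scale factor is the same in every direction and equals sec φ = 1/cos φ.
k = 1/cos 45.5° = 1/0.7009 = 1.427.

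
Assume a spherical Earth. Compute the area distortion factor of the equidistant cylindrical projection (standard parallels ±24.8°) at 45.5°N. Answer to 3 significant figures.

1.30

The equidistant cylindrical projection with φ₀ = 24.8° has h = 1 (meridians true) and k = cos φ₀ / cos φ along parallels.
Areal scale = h·k = 1 × cos φ₀ / cos φ; at 45.5°, h = 1.000, k = 1.295, so h·k = 1.295.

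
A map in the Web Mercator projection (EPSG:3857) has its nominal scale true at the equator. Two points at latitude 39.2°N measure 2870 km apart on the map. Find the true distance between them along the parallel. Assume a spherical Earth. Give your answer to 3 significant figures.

The Mercator projection is conformal; its linear scale factor is the same in every direction and equals sec φ = 1/cos φ.
Along the parallel at 39.2°, map distances are exaggerated by k = sec 39.2° = 1.290.
True distance = 2870 / 1.290 = 2870 × cos 39.2° ≈ 2220 km.

2220 km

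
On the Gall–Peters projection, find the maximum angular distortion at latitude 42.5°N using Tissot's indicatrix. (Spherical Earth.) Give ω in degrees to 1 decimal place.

4.8°

Gall–Peters is a cylindrical equal-area projection with standard parallels at ±45°. Cylindrical equal-area (φ₀ = 45°): h = cos φ / cos 45° along meridians, k = cos 45° / cos φ along parallels; h·k = 1.
At 42.5°: h = 1.043, k = 0.9591; principal scales a = 1.043, b = 0.9591.
sin(ω/2) = (a − b)/(a + b) = 0.08359/2.002 = 0.04176, so ω = 2 arcsin(0.04176) ≈ 4.8°.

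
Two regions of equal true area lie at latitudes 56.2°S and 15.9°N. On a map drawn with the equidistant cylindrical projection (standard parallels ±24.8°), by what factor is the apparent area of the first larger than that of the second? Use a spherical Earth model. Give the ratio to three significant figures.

1.73

The equidistant cylindrical projection with φ₀ = 24.8° has h = 1 (meridians true) and k = cos φ₀ / cos φ along parallels.
Areal scale at 56.2°: h·k = 1.000 × 1.632 = 1.632.
Areal scale at 15.9°: h·k = 1.000 × 0.9439 = 0.9439.
Ratio = 1.632/0.9439 ≈ 1.73.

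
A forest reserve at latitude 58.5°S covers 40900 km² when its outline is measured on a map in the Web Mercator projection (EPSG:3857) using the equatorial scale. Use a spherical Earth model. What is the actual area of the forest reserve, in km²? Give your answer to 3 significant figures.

11200 km²

For Mercator, h = k = sec φ (a conformal cylindrical projection has a single point scale, 1/cos φ).
Areal scale = k² = sec²φ = 1/cos²(58.5°) = 1/0.5225² = 3.663.
True area = apparent / (areal scale) = 40900 / 3.663 ≈ 11200 km².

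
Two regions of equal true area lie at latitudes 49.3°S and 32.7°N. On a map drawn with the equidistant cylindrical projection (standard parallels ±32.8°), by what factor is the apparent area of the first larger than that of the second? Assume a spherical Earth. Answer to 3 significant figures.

1.29

The equidistant cylindrical projection with φ₀ = 32.8° has h = 1 (meridians true) and k = cos φ₀ / cos φ along parallels.
Areal scale at 49.3°: h·k = 1.000 × 1.289 = 1.289.
Areal scale at 32.7°: h·k = 1.000 × 0.9989 = 0.9989.
Ratio = 1.289/0.9989 ≈ 1.29.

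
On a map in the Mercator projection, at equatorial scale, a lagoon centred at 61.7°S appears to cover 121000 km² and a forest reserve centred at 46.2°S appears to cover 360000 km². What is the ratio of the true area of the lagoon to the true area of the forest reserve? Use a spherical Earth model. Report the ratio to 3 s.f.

0.158

Since Mercator area scale is 1/cos²φ, the true area equals the apparent area multiplied by cos²φ.
True area of lagoon: 121000 × cos²(61.7°) = 121000 × 0.2248 = 27200 km².
True area of forest reserve: 360000 × cos²(46.2°) = 360000 × 0.4791 = 172500 km².
Ratio = 27200 / 172500 ≈ 0.158.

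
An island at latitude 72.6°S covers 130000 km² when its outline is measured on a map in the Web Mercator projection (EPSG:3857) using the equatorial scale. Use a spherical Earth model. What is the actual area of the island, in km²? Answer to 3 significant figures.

11600 km²

The Mercator projection is conformal; its linear scale factor is the same in every direction and equals sec φ = 1/cos φ.
Areal scale = k² = sec²φ = 1/cos²(72.6°) = 1/0.2990² = 11.18.
True area = apparent / (areal scale) = 130000 / 11.18 ≈ 11600 km².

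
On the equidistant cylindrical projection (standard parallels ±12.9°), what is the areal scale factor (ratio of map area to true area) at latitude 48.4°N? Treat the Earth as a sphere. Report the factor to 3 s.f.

The equidistant cylindrical projection with φ₀ = 12.9° has h = 1 (meridians true) and k = cos φ₀ / cos φ along parallels.
Areal scale = h·k = 1 × cos φ₀ / cos φ; at 48.4°, h = 1.000, k = 1.468, so h·k = 1.468.

1.47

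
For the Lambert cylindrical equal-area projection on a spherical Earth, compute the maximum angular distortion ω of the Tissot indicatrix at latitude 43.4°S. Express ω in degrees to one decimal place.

36.0°

The Lambert cylindrical equal-area projection is the cylindrical equal-area projection with its standard parallel at the equator (φ₀ = 0). Cylindrical equal-area (φ₀ = 0°): h = cos φ / cos 0° along meridians, k = cos 0° / cos φ along parallels; h·k = 1.
At 43.4°: h = 0.7266, k = 1.376; principal scales a = 1.376, b = 0.7266.
sin(ω/2) = (a − b)/(a + b) = 0.6497/2.103 = 0.3090, so ω = 2 arcsin(0.3090) ≈ 36.0°.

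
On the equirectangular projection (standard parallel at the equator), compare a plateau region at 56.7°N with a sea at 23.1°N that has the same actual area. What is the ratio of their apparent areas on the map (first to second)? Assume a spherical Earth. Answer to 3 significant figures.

In the plate carrée (x = Rλ, y = Rφ), meridians are true-scale (h = 1) and parallels are stretched by k = sec φ.
Areal scale at 56.7°: h·k = 1.000 × 1.821 = 1.821.
Areal scale at 23.1°: h·k = 1.000 × 1.087 = 1.087.
Ratio = 1.821/1.087 ≈ 1.68.

1.68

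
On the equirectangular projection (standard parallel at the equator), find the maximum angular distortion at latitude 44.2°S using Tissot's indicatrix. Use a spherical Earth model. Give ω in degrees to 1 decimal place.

19.0°

For the equirectangular projection with φ₀ = 0 (plate carrée), h = 1 along meridians and k = sec φ along parallels.
At 44.2°: h = 1.000, k = 1.395; principal scales a = 1.395, b = 1.000.
sin(ω/2) = (a − b)/(a + b) = 0.3949/2.395 = 0.1649, so ω = 2 arcsin(0.1649) ≈ 19.0°.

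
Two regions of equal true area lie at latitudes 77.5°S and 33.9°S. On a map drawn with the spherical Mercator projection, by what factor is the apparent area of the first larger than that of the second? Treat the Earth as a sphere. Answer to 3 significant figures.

Mercator is conformal with k = sec φ, so areal scale = k² = sec²φ.
At 77.5°: sec²(77.5°) = 1/0.2164² = 21.35.
At 33.9°: sec²(33.9°) = 1/0.8300² = 1.452.
Ratio = 21.35/1.452 = cos²(33.9°)/cos²(77.5°) ≈ 14.7.

14.7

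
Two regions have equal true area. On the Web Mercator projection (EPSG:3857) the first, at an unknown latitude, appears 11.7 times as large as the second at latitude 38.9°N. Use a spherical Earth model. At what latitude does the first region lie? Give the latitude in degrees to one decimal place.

For equal true areas on Mercator, apparent areas scale as sec²φ, so the ratio is cos²φ₂ / cos²φ₁.
cos²φ₂ / cos²φ₁ = 11.7  ⇒  cos φ₁ = cos 38.9° / √11.7 = 0.7782/3.421 = 0.2275.
φ₁ = arccos(0.2275) ≈ 76.8°.

76.8°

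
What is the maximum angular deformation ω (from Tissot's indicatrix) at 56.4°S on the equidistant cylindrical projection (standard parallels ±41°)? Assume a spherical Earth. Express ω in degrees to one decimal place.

With standard parallel φ₀ = 41°, the equirectangular projection gives x = Rλ cos φ₀, y = Rφ, so h = 1 and k = cos 41° / cos φ.
At 56.4°: h = 1.000, k = 1.364; principal scales a = 1.364, b = 1.000.
sin(ω/2) = (a − b)/(a + b) = 0.3638/2.364 = 0.1539, so ω = 2 arcsin(0.1539) ≈ 17.7°.

17.7°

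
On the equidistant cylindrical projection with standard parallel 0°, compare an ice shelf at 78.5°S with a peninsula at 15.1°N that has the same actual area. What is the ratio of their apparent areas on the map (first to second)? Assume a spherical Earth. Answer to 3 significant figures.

For the equirectangular projection with φ₀ = 0 (plate carrée), h = 1 along meridians and k = sec φ along parallels.
Areal scale at 78.5°: h·k = 1.000 × 5.016 = 5.016.
Areal scale at 15.1°: h·k = 1.000 × 1.036 = 1.036.
Ratio = 5.016/1.036 ≈ 4.84.

4.84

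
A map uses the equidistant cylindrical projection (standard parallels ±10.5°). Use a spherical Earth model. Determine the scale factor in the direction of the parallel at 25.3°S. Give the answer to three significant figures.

1.09

In the equirectangular projection with standard parallel φ₀ = 10.5° (x = Rλ cos φ₀, y = Rφ), meridians are true-scale (h = 1) and the parallel scale is k = cos φ₀ / cos φ.
k = cos 10.5° / cos 25.3° = 0.9833/0.9041 = 1.088.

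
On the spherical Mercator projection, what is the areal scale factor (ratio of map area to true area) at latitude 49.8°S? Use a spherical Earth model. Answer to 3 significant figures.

2.40

The Mercator projection is conformal; its linear scale factor is the same in every direction and equals sec φ = 1/cos φ.
Areal scale = k² = sec²φ = 1/cos²(49.8°) = 1/0.6455² = 2.400.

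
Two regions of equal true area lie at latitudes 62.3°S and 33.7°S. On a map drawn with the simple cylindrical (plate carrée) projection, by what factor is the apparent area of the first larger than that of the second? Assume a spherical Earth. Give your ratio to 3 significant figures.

In the plate carrée (x = Rλ, y = Rφ), meridians are true-scale (h = 1) and parallels are stretched by k = sec φ.
Areal scale at 62.3°: h·k = 1.000 × 2.151 = 2.151.
Areal scale at 33.7°: h·k = 1.000 × 1.202 = 1.202.
Ratio = 2.151/1.202 ≈ 1.79.

1.79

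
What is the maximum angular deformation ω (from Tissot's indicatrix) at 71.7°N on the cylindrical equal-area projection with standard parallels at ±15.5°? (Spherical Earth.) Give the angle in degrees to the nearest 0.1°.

A cylindrical equal-area projection with standard parallel φ₀ has meridian scale h = cos φ / cos φ₀ and parallel scale k = cos φ₀ / cos φ (so areas are preserved, h·k = 1).
At 71.7°: h = 0.3258, k = 3.069; principal scales a = 3.069, b = 0.3258.
sin(ω/2) = (a − b)/(a + b) = 2.743/3.395 = 0.8080, so ω = 2 arcsin(0.8080) ≈ 107.8°.

107.8°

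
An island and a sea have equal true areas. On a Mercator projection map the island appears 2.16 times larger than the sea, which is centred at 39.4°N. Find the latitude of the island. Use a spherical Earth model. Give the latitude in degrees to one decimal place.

Mercator areal scale is sec²φ, so apparent-area ratio = sec²φ₁ / sec²φ₂ = cos²φ₂ / cos²φ₁.
cos²φ₂ / cos²φ₁ = 2.16  ⇒  cos φ₁ = cos 39.4° / √2.16 = 0.7727/1.470 = 0.5258.
φ₁ = arccos(0.5258) ≈ 58.3°.

58.3°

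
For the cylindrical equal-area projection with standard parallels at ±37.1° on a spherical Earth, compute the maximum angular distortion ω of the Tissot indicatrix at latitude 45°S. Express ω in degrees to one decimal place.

For cylindrical equal-area with standard parallel φ₀, h = cos φ / cos φ₀ and k = cos φ₀ / cos φ, so h·k = 1.
At 45°: h = 0.8866, k = 1.128; principal scales a = 1.128, b = 0.8866.
sin(ω/2) = (a − b)/(a + b) = 0.2414/2.015 = 0.1198, so ω = 2 arcsin(0.1198) ≈ 13.8°.

13.8°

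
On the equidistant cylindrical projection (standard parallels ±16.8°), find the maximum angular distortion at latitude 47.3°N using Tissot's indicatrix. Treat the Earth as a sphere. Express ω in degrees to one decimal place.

The equidistant cylindrical projection with φ₀ = 16.8° has h = 1 (meridians true) and k = cos φ₀ / cos φ along parallels.
At 47.3°: h = 1.000, k = 1.412; principal scales a = 1.412, b = 1.000.
sin(ω/2) = (a − b)/(a + b) = 0.4116/2.412 = 0.1707, so ω = 2 arcsin(0.1707) ≈ 19.7°.

19.7°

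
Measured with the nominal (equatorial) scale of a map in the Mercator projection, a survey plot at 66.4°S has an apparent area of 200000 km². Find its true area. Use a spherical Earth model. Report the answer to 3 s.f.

32100 km²

The Mercator projection is conformal; its linear scale factor is the same in every direction and equals sec φ = 1/cos φ.
Areal scale = k² = sec²φ = 1/cos²(66.4°) = 1/0.4003² = 6.239.
True area = apparent / (areal scale) = 200000 / 6.239 ≈ 32100 km².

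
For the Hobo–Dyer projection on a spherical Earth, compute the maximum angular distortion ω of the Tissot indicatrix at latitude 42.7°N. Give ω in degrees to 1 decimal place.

8.8°

The Hobo–Dyer projection is cylindrical equal-area with φ₀ = 37.5°. A cylindrical equal-area projection with standard parallel φ₀ has meridian scale h = cos φ / cos φ₀ and parallel scale k = cos φ₀ / cos φ (so areas are preserved, h·k = 1).
At 42.7°: h = 0.9263, k = 1.080; principal scales a = 1.080, b = 0.9263.
sin(ω/2) = (a − b)/(a + b) = 0.1532/2.006 = 0.07637, so ω = 2 arcsin(0.07637) ≈ 8.8°.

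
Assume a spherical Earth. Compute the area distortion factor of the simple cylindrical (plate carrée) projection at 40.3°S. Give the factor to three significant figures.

Plate carrée maps x = Rλ, y = Rφ. The meridian scale is h = 1 and the parallel scale is k = 1/cos φ = sec φ.
Areal scale = h·k = 1 × sec φ; at 40.3°, h = 1.000, k = 1.311, so h·k = 1.311.

1.31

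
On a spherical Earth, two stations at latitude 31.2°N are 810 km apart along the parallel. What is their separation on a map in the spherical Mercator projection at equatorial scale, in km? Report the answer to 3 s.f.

The Mercator projection is conformal; its linear scale factor is the same in every direction and equals sec φ = 1/cos φ.
Along the parallel, k = sec 31.2° = 1/0.8554 = 1.169.
Map distance = 810 × 1.169 ≈ 947 km.

947 km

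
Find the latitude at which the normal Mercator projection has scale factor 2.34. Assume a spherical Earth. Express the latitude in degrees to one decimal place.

64.7°

Mercator scale is k = sec φ = 1/cos φ.
1/cos φ = 2.34  ⇒  cos φ = 0.4274  ⇒  φ = arccos(0.4274) ≈ 64.7°.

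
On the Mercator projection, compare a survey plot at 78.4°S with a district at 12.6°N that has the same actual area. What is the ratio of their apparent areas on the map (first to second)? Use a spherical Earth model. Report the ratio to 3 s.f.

Mercator is conformal with k = sec φ, so areal scale = k² = sec²φ.
At 78.4°: sec²(78.4°) = 1/0.2011² = 24.73.
At 12.6°: sec²(12.6°) = 1/0.9759² = 1.050.
Ratio = 24.73/1.050 = cos²(12.6°)/cos²(78.4°) ≈ 23.6.

23.6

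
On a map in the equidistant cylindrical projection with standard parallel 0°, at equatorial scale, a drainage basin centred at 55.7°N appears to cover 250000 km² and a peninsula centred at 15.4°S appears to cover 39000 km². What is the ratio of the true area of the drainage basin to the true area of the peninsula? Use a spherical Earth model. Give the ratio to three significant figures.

3.75

On the plate carrée, areal scale = h·k = 1 × sec φ, so true area = apparent × cos φ.
True area of drainage basin: 250000 × cos(55.7°) = 250000 × 0.5635 = 140900 km².
True area of peninsula: 39000 × cos(15.4°) = 39000 × 0.9641 = 37600 km².
Ratio = 140900 / 37600 ≈ 3.75.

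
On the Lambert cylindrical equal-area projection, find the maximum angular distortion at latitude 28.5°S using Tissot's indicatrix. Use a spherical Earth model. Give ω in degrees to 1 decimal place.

14.8°

The Lambert cylindrical equal-area projection is the cylindrical equal-area projection with its standard parallel at the equator (φ₀ = 0). Cylindrical equal-area (φ₀ = 0°): h = cos φ / cos 0° along meridians, k = cos 0° / cos φ along parallels; h·k = 1.
At 28.5°: h = 0.8788, k = 1.138; principal scales a = 1.138, b = 0.8788.
sin(ω/2) = (a − b)/(a + b) = 0.2591/2.017 = 0.1285, so ω = 2 arcsin(0.1285) ≈ 14.8°.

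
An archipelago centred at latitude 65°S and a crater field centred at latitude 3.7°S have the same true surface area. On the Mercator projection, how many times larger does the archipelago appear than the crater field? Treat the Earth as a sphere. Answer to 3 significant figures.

Mercator areal scale is sec²φ.
At 65°: sec²(65°) = 1/0.4226² = 5.599.
At 3.7°: sec²(3.7°) = 1/0.9979² = 1.004.
Ratio = 5.599/1.004 = cos²(3.7°)/cos²(65°) ≈ 5.58.

5.58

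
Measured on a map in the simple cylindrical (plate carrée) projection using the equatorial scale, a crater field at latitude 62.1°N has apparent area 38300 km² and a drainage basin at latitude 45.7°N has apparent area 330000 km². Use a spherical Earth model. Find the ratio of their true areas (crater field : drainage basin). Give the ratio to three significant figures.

On the plate carrée, areal scale = h·k = 1 × sec φ, so true area = apparent × cos φ.
True area of crater field: 38300 × cos(62.1°) = 38300 × 0.4679 = 17920 km².
True area of drainage basin: 330000 × cos(45.7°) = 330000 × 0.6984 = 230500 km².
Ratio = 17920 / 230500 ≈ 0.0778.

0.0778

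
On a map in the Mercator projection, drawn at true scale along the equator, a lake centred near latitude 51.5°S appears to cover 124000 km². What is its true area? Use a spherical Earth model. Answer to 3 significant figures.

48100 km²

The Mercator projection is conformal; its linear scale factor is the same in every direction and equals sec φ = 1/cos φ.
Areal scale = k² = sec²φ = 1/cos²(51.5°) = 1/0.6225² = 2.580.
True area = apparent / (areal scale) = 124000 / 2.580 ≈ 48100 km².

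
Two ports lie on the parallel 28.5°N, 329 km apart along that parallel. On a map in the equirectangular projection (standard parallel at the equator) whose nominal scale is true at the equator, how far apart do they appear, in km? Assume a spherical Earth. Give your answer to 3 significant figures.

In the plate carrée (x = Rλ, y = Rφ), meridians are true-scale (h = 1) and parallels are stretched by k = sec φ.
Along the parallel, k = sec 28.5° = 1/0.8788 = 1.138.
Map distance = 329 × 1.138 ≈ 374 km.

374 km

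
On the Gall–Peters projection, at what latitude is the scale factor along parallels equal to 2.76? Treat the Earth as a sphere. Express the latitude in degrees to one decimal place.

75.2°

Gall–Peters is a cylindrical equal-area projection with standard parallels at ±45°. A cylindrical equal-area projection with standard parallel φ₀ has meridian scale h = cos φ / cos φ₀ and parallel scale k = cos φ₀ / cos φ (so areas are preserved, h·k = 1).
k = cos φ₀ / cos φ = 2.76  ⇒  cos φ = cos 45° / 2.76 = 0.2562.
φ = arccos(0.2562) ≈ 75.2°.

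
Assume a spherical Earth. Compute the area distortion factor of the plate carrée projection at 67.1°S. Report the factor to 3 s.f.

2.57

Plate carrée maps x = Rλ, y = Rφ. The meridian scale is h = 1 and the parallel scale is k = 1/cos φ = sec φ.
Areal scale = h·k = 1 × sec φ; at 67.1°, h = 1.000, k = 2.570, so h·k = 2.570.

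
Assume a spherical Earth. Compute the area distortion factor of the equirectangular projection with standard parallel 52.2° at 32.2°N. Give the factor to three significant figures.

With standard parallel φ₀ = 52.2°, the equirectangular projection gives x = Rλ cos φ₀, y = Rφ, so h = 1 and k = cos 52.2° / cos φ.
Areal scale = h·k = 1 × cos φ₀ / cos φ; at 32.2°, h = 1.000, k = 0.7243, so h·k = 0.7243.

0.724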